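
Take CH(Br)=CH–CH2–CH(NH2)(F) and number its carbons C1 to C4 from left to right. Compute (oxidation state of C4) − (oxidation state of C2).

+2

C4: 1C, 1H, 1N, 1F → 0 − 1 + 1 + 1 = +1
C2: 3C, 1H → 0 − 1 = -1
Difference: +1 − (-1) = +2.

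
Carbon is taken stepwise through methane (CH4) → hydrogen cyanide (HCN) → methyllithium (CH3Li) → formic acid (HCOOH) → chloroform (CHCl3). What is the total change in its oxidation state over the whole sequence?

Carbon oxidation states along the series — methane: -4, hydrogen cyanide: +2, methyllithium: -4, formic acid: +2, chloroform: +2.
Net change = +2 − (-4) = +6.

+6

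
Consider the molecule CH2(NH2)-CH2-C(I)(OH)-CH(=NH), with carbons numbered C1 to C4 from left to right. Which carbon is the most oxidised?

Tallying each carbon's bonds:
C1: 1C, 2H, 1N → 0 − 2 + 1 = -1
C2: 2C, 2H → 0 − 2 = -2
C3: 2C, 1O, 1I → 0 + 1 + 1 = +2
C4: 1C, 1H, 2N → 0 − 1 + 2 = +1
The most oxidised carbon is C3 at +2.

C3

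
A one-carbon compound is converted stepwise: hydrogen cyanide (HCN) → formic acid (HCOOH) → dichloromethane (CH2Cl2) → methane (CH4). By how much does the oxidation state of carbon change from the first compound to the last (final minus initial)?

Carbon oxidation states along the series — hydrogen cyanide: +2, formic acid: +2, dichloromethane: 0, methane: -4.
Net change = -4 − (+2) = -6.

-6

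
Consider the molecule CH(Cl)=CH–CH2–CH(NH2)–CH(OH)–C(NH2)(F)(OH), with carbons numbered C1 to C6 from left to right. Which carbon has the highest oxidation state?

Tallying each carbon's bonds:
C1: 2C, 1H, 1Cl → 0 − 1 + 1 = 0
C2: 3C, 1H → 0 − 1 = -1
C3: 2C, 2H → 0 − 2 = -2
C4: 2C, 1H, 1N → 0 − 1 + 1 = 0
C5: 2C, 1H, 1O → 0 − 1 + 1 = 0
C6: 1C, 1O, 1N, 1F → 0 + 1 + 1 + 1 = +3
The most oxidised carbon is C6 at +3.

C6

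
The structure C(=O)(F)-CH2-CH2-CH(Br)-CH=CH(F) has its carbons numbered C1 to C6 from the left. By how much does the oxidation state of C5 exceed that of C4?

C5: 3C, 1H → 0 − 1 = -1
C4: 2C, 1H, 1Br → 0 − 1 + 1 = 0
Difference: -1 − (0) = -1.

-1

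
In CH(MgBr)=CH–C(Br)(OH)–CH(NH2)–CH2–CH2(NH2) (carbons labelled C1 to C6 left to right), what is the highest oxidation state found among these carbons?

+2

Tallying each carbon's bonds:
C1: 2C, 1H, 1Mg → 0 − 1 − 1 = -2
C2: 3C, 1H → 0 − 1 = -1
C3: 2C, 1O, 1Br → 0 + 1 + 1 = +2
C4: 2C, 1H, 1N → 0 − 1 + 1 = 0
C5: 2C, 2H → 0 − 2 = -2
C6: 1C, 2H, 1N → 0 − 2 + 1 = -1
The highest value is +2.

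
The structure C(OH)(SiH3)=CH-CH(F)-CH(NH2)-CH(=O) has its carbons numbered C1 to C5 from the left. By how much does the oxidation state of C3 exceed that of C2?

C3: 2C, 1H, 1F → 0 − 1 + 1 = 0
C2: 3C, 1H → 0 − 1 = -1
Difference: 0 − (-1) = +1.

+1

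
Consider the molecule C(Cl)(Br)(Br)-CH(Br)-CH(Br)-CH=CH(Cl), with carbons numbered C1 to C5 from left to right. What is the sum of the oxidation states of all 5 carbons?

+2

Count +1 for every bond to an atom more electronegative than carbon and −1 for every bond to one less electronegative; C–C bonds are 0. Tallying each carbon:
C1: 1C, 1Cl, 2Br → 0 + 1 + 2 = +3
C2: 2C, 1H, 1Br → 0 − 1 + 1 = 0
C3: 2C, 1H, 1Br → 0 − 1 + 1 = 0
C4: 3C, 1H → 0 − 1 = -1
C5: 2C, 1H, 1Cl → 0 − 1 + 1 = 0
Sum = +3 + 0 + 0 − 1 + 0 = +2.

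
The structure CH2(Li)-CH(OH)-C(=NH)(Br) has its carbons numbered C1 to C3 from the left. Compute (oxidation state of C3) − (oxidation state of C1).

C3: 1C, 2N, 1Br → 0 + 2 + 1 = +3
C1: 1C, 2H, 1Li → 0 − 2 − 1 = -3
Difference: +3 − (-3) = +6.

+6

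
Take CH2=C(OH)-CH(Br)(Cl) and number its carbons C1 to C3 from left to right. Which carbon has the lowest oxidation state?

C1

Tallying each carbon's bonds:
C1: 2C, 2H → 0 − 2 = -2
C2: 3C, 1O → 0 + 1 = +1
C3: 1C, 1H, 1Cl, 1Br → 0 − 1 + 1 + 1 = +1
The most reduced carbon is C1 at -2.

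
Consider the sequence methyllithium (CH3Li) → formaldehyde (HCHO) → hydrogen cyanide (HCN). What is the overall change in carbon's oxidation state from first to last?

+6

Carbon oxidation states along the series — methyllithium: -4, formaldehyde: 0, hydrogen cyanide: +2.
Net change = +2 − (-4) = +6.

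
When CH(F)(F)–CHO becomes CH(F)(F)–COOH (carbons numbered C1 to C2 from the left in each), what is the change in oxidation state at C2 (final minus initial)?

+2

Before: C2 has 1 bond to C, 1 bond to H, 2 bonds to O → oxidation state +1.
After: C2 has 1 bond to C, 3 bonds to O → oxidation state +3.
Δ = +3 − (+1) = +2, so this is an oxidation at C2.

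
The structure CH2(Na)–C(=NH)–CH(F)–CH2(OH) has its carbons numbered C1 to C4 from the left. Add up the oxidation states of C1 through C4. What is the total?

Tallying each carbon's bonds:
C1: 1C, 2H, 1Na → 0 − 2 − 1 = -3
C2: 2C, 2N → 0 + 2 = +2
C3: 2C, 1H, 1F → 0 − 1 + 1 = 0
C4: 1C, 2H, 1O → 0 − 2 + 1 = -1
Sum = -3 + 2 + 0 − 1 = -2.

-2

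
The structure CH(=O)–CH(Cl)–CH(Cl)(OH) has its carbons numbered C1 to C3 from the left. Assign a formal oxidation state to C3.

+1

C3 has one bond to C (0), one bond to Cl (+1), one bond to O (+1), one bond to H (-1).
Oxidation state = 0 + 1 + 1 − 1 = +1.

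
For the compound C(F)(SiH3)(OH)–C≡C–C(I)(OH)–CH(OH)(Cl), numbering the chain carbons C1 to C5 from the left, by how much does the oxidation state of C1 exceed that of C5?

C1: 1C, 1O, 1F, 1Si → 0 + 1 + 1 − 1 = +1
C5: 1C, 1H, 1O, 1Cl → 0 − 1 + 1 + 1 = +1
Difference: +1 − (+1) = 0.

0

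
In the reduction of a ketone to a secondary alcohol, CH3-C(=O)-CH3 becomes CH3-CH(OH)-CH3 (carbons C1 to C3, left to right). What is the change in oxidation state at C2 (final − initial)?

Before: C2 has 2 bonds to C, 2 bonds to O → oxidation state +2.
After: C2 has 2 bonds to C, 1 bond to H, 1 bond to O → oxidation state 0.
Δ = 0 − (+2) = -2, so this is a reduction at C2.

-2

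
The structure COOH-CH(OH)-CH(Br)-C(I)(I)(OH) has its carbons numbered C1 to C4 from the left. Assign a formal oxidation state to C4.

Each bond to a more electronegative atom (O, N, halogen) counts +1, each bond to a less electronegative atom (H, metal, B, Si) counts −1, and each C–C bond counts 0.
C4 has one bond to C (0), one bond to I (+1), one bond to I (+1), one bond to O (+1).
Oxidation state = 0 + 1 + 1 + 1 = +3.

+3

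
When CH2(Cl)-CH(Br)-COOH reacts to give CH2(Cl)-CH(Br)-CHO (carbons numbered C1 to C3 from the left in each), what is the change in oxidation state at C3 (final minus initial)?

-2

Before: C3 has 1 bond to C, 3 bonds to O → oxidation state +3.
After: C3 has 1 bond to C, 1 bond to H, 2 bonds to O → oxidation state +1.
Δ = +1 − (+3) = -2, so this is a reduction at C3.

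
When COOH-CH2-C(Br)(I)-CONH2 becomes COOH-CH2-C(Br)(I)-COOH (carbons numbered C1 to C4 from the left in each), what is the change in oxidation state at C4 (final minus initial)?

0

Before: C4 has 1 bond to C, 2 bonds to O, 1 bond to N → oxidation state +3.
After: C4 has 1 bond to C, 3 bonds to O → oxidation state +3.
Δ = +3 − (+3) = 0, so no net redox change at C4.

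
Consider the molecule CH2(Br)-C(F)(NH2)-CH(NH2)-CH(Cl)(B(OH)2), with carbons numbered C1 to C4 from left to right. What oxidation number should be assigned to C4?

-1

Assign +1 per bond to O/N/halogen, −1 per bond to H or an electropositive element, and 0 per bond to carbon.
C4 has one bond to C (0), one bond to H (-1), one bond to Cl (+1), one bond to B (-1).
Oxidation state = 0 − 1 + 1 − 1 = -1.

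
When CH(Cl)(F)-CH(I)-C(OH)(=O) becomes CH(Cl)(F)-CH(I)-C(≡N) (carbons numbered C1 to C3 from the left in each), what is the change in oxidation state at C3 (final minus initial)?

0

Before: C3 has 1 bond to C, 3 bonds to O → oxidation state +3.
After: C3 has 1 bond to C, 3 bonds to N → oxidation state +3.
Δ = +3 − (+3) = 0, so no net redox change at C3.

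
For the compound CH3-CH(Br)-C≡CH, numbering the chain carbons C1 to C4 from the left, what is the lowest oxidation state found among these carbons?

Assign +1 per bond to O/N/halogen, −1 per bond to H or an electropositive element, and 0 per bond to carbon. Tallying each carbon:
C1: 1C, 3H → 0 − 3 = -3
C2: 2C, 1H, 1Br → 0 − 1 + 1 = 0
C3: 4C → 0 = 0
C4: 3C, 1H → 0 − 1 = -1
The lowest value is -3.

-3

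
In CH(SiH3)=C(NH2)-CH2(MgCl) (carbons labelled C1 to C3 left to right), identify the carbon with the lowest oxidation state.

C3

Count +1 for every bond to an atom more electronegative than carbon and −1 for every bond to one less electronegative; C–C bonds are 0. Tallying each carbon:
C1: 2C, 1H, 1Si → 0 − 1 − 1 = -2
C2: 3C, 1N → 0 + 1 = +1
C3: 1C, 2H, 1Mg → 0 − 2 − 1 = -3
The most reduced carbon is C3 at -3.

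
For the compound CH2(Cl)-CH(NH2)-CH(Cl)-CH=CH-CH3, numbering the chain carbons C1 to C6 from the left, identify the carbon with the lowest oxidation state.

C6

Tallying each carbon's bonds:
C1: 1C, 2H, 1Cl → 0 − 2 + 1 = -1
C2: 2C, 1H, 1N → 0 − 1 + 1 = 0
C3: 2C, 1H, 1Cl → 0 − 1 + 1 = 0
C4: 3C, 1H → 0 − 1 = -1
C5: 3C, 1H → 0 − 1 = -1
C6: 1C, 3H → 0 − 3 = -3
The most reduced carbon is C6 at -3.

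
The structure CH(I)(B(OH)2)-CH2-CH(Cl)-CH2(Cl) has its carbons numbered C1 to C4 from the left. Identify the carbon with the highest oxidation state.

Tallying each carbon's bonds:
C1: 1C, 1H, 1I, 1B → 0 − 1 + 1 − 1 = -1
C2: 2C, 2H → 0 − 2 = -2
C3: 2C, 1H, 1Cl → 0 − 1 + 1 = 0
C4: 1C, 2H, 1Cl → 0 − 2 + 1 = -1
The most oxidised carbon is C3 at 0.

C3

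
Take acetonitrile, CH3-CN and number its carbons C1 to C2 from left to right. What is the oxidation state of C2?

+3

C2 has a triple bond to N (3×+1 = +3), one bond to C (0).
Oxidation state = +3 + 0 = +3.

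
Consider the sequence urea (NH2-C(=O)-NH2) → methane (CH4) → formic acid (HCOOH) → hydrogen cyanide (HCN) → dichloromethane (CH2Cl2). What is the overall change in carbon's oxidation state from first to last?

Carbon oxidation states along the series — urea: +4, methane: -4, formic acid: +2, hydrogen cyanide: +2, dichloromethane: 0.
Net change = 0 − (+4) = -4.

-4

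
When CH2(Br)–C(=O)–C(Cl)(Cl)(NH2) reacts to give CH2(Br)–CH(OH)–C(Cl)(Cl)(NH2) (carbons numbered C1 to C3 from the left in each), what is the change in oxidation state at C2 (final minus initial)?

Before: C2 has 2 bonds to C, 2 bonds to O → oxidation state +2.
After: C2 has 2 bonds to C, 1 bond to H, 1 bond to O → oxidation state 0.
Δ = 0 − (+2) = -2, so this is a reduction at C2.

-2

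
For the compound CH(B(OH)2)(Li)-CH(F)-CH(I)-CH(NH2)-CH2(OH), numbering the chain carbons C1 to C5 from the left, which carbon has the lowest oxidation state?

C1

Tallying each carbon's bonds:
C1: 1C, 1H, 1Li, 1B → 0 − 1 − 1 − 1 = -3
C2: 2C, 1H, 1F → 0 − 1 + 1 = 0
C3: 2C, 1H, 1I → 0 − 1 + 1 = 0
C4: 2C, 1H, 1N → 0 − 1 + 1 = 0
C5: 1C, 2H, 1O → 0 − 2 + 1 = -1
The most reduced carbon is C1 at -3.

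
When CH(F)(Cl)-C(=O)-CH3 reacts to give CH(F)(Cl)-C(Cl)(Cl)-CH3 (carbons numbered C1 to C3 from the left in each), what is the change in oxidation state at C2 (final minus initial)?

0

Before: C2 has 2 bonds to C, 2 bonds to O → oxidation state +2.
After: C2 has 2 bonds to C, 2 bonds to Cl → oxidation state +2.
Δ = +2 − (+2) = 0, so no net redox change at C2.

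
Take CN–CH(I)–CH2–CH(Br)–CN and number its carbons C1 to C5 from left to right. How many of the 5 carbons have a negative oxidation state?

1

Assign +1 per bond to O/N/halogen, −1 per bond to H or an electropositive element, and 0 per bond to carbon. Tallying each carbon:
C1: 1C, 3N → 0 + 3 = +3
C2: 2C, 1H, 1I → 0 − 1 + 1 = 0
C3: 2C, 2H → 0 − 2 = -2
C4: 2C, 1H, 1Br → 0 − 1 + 1 = 0
C5: 1C, 3N → 0 + 3 = +3
1 carbon (C3) meets the condition.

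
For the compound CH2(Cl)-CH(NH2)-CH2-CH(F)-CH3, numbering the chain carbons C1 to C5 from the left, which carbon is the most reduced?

Tallying each carbon's bonds:
C1: 1C, 2H, 1Cl → 0 − 2 + 1 = -1
C2: 2C, 1H, 1N → 0 − 1 + 1 = 0
C3: 2C, 2H → 0 − 2 = -2
C4: 2C, 1H, 1F → 0 − 1 + 1 = 0
C5: 1C, 3H → 0 − 3 = -3
The most reduced carbon is C5 at -3.

C5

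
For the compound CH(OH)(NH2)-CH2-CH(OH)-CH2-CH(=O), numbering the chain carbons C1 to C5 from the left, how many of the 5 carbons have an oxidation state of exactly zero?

Count +1 for every bond to an atom more electronegative than carbon and −1 for every bond to one less electronegative; C–C bonds are 0. Tallying each carbon:
C1: 1C, 1H, 1O, 1N → 0 − 1 + 1 + 1 = +1
C2: 2C, 2H → 0 − 2 = -2
C3: 2C, 1H, 1O → 0 − 1 + 1 = 0
C4: 2C, 2H → 0 − 2 = -2
C5: 1C, 1H, 2O → 0 − 1 + 2 = +1
1 carbon (C3) meets the condition.

1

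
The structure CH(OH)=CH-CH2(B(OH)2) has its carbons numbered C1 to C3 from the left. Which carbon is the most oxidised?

C1

Tallying each carbon's bonds:
C1: 2C, 1H, 1O → 0 − 1 + 1 = 0
C2: 3C, 1H → 0 − 1 = -1
C3: 1C, 2H, 1B → 0 − 2 − 1 = -3
The most oxidised carbon is C1 at 0.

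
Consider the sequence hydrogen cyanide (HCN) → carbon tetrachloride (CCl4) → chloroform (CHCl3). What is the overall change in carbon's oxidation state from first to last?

0

Carbon oxidation states along the series — hydrogen cyanide: +2, carbon tetrachloride: +4, chloroform: +2.
Net change = +2 − (+2) = 0.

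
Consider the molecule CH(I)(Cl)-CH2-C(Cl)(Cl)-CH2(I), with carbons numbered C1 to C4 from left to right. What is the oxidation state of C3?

+2

C3 has one bond to C (0), one bond to C (0), one bond to Cl (+1), one bond to Cl (+1).
Oxidation state = 0 + 0 + 1 + 1 = +2.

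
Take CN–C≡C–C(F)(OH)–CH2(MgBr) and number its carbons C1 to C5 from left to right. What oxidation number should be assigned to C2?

Each bond to a more electronegative atom (O, N, halogen) counts +1, each bond to a less electronegative atom (H, metal, B, Si) counts −1, and each C–C bond counts 0.
C2 has one bond to C (0), a triple bond to C (3×0 = 0).
Oxidation state = 0 + 0 = 0.

0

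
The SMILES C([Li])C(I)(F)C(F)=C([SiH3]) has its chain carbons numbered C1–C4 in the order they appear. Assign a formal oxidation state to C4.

C4 has a double bond to C (2×0 = 0), one bond to Si (-1), one bond to H (-1).
Oxidation state = 0 − 1 − 1 = -2.

-2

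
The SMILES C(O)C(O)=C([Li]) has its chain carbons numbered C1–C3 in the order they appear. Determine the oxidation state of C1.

-1

C1 has one bond to C (0), one bond to O (+1), one bond to H (-1), one bond to H (-1).
Oxidation state = 0 + 1 − 1 − 1 = -1.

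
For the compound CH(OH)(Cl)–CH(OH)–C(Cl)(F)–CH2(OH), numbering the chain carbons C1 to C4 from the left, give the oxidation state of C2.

Count +1 for every bond to an atom more electronegative than carbon and −1 for every bond to one less electronegative; C–C bonds are 0.
C2 has one bond to C (0), one bond to C (0), one bond to H (-1), one bond to O (+1).
Oxidation state = 0 + 0 − 1 + 1 = 0.

0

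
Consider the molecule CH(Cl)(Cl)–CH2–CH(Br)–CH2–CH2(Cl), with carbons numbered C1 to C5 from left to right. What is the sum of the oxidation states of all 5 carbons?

-4

Tallying each carbon's bonds:
C1: 1C, 1H, 2Cl → 0 − 1 + 2 = +1
C2: 2C, 2H → 0 − 2 = -2
C3: 2C, 1H, 1Br → 0 − 1 + 1 = 0
C4: 2C, 2H → 0 − 2 = -2
C5: 1C, 2H, 1Cl → 0 − 2 + 1 = -1
Sum = +1 − 2 + 0 − 2 − 1 = -4.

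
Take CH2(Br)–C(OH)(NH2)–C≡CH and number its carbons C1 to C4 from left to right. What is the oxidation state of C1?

C1 has one bond to C (0), one bond to H (-1), one bond to Br (+1), one bond to H (-1).
Oxidation state = 0 − 1 + 1 − 1 = -1.

-1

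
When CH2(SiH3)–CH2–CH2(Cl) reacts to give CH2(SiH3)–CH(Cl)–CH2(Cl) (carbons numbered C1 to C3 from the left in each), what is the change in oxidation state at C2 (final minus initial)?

+2

Before: C2 has 2 bonds to C, 2 bonds to H → oxidation state -2.
After: C2 has 2 bonds to C, 1 bond to H, 1 bond to Cl → oxidation state 0.
Δ = 0 − (-2) = +2, so this is an oxidation at C2.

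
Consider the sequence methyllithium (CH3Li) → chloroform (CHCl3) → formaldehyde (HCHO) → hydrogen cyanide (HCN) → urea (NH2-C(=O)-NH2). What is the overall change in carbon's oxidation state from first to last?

+8

Carbon oxidation states along the series — methyllithium: -4, chloroform: +2, formaldehyde: 0, hydrogen cyanide: +2, urea: +4.
Net change = +4 − (-4) = +8.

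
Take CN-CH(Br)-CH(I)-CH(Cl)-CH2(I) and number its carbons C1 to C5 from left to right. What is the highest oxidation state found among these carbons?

Each bond to a more electronegative atom (O, N, halogen) counts +1, each bond to a less electronegative atom (H, metal, B, Si) counts −1, and each C–C bond counts 0. Tallying each carbon:
C1: 1C, 3N → 0 + 3 = +3
C2: 2C, 1H, 1Br → 0 − 1 + 1 = 0
C3: 2C, 1H, 1I → 0 − 1 + 1 = 0
C4: 2C, 1H, 1Cl → 0 − 1 + 1 = 0
C5: 1C, 2H, 1I → 0 − 2 + 1 = -1
The highest value is +3.

+3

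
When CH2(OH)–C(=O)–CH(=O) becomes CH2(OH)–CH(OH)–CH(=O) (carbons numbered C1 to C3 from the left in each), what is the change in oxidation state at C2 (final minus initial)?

Before: C2 has 2 bonds to C, 2 bonds to O → oxidation state +2.
After: C2 has 2 bonds to C, 1 bond to H, 1 bond to O → oxidation state 0.
Δ = 0 − (+2) = -2, so this is a reduction at C2.

-2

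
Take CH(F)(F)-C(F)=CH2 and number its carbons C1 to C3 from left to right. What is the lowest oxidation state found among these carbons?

-2

Tallying each carbon's bonds:
C1: 1C, 1H, 2F → 0 − 1 + 2 = +1
C2: 3C, 1F → 0 + 1 = +1
C3: 2C, 2H → 0 − 2 = -2
The lowest value is -2.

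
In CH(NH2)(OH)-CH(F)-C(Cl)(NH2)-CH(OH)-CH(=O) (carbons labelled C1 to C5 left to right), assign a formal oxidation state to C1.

C1 has one bond to C (0), one bond to N (+1), one bond to H (-1), one bond to O (+1).
Oxidation state = 0 + 1 − 1 + 1 = +1.

+1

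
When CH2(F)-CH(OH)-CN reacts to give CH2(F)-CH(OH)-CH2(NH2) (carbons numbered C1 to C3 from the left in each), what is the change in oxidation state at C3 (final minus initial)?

Before: C3 has 1 bond to C, 3 bonds to N → oxidation state +3.
After: C3 has 1 bond to C, 2 bonds to H, 1 bond to N → oxidation state -1.
Δ = -1 − (+3) = -4, so this is a reduction at C3.

-4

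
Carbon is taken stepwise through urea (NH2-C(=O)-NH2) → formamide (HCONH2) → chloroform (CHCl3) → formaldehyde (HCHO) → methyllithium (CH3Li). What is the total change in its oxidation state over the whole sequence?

-8

Carbon oxidation states along the series — urea: +4, formamide: +2, chloroform: +2, formaldehyde: 0, methyllithium: -4.
Net change = -4 − (+4) = -8.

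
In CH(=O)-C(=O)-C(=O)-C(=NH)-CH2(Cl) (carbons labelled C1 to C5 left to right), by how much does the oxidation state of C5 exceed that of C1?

-2

C5: 1C, 2H, 1Cl → 0 − 2 + 1 = -1
C1: 1C, 1H, 2O → 0 − 1 + 2 = +1
Difference: -1 − (+1) = -2.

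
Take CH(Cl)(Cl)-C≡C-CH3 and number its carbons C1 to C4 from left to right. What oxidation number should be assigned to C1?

C1 has one bond to C (0), one bond to Cl (+1), one bond to Cl (+1), one bond to H (-1).
Oxidation state = 0 + 1 + 1 − 1 = +1.

+1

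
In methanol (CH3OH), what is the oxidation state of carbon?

Count +1 for every bond to an atom more electronegative than carbon and −1 for every bond to one less electronegative; C–C bonds are 0.
The carbon has one bond to H (-1), one bond to H (-1), one bond to H (-1), one bond to O (+1).
Oxidation state = -1 − 1 − 1 + 1 = -2.

-2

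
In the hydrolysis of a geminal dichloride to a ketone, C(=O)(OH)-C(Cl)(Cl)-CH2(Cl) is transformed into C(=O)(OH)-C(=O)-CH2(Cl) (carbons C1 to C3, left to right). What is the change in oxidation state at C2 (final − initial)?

0

Before: C2 has 2 bonds to C, 2 bonds to Cl → oxidation state +2.
After: C2 has 2 bonds to C, 2 bonds to O → oxidation state +2.
Δ = +2 − (+2) = 0, so no net redox change at C2.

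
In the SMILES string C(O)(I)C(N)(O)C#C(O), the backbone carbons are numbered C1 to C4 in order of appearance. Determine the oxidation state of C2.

+2

Bonds to more-electronegative neighbours contribute +1 each, bonds to H or metals contribute −1 each, and C–C bonds contribute 0.
C2 has one bond to C (0), one bond to C (0), one bond to N (+1), one bond to O (+1).
Oxidation state = 0 + 0 + 1 + 1 = +2.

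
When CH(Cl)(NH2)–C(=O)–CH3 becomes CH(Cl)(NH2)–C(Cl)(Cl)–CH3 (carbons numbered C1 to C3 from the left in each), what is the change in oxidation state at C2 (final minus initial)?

0

Before: C2 has 2 bonds to C, 2 bonds to O → oxidation state +2.
After: C2 has 2 bonds to C, 2 bonds to Cl → oxidation state +2.
Δ = +2 − (+2) = 0, so no net redox change at C2.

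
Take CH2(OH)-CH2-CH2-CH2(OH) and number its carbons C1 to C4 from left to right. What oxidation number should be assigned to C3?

-2

C3 has one bond to C (0), one bond to C (0), one bond to H (-1), one bond to H (-1).
Oxidation state = 0 + 0 − 1 − 1 = -2.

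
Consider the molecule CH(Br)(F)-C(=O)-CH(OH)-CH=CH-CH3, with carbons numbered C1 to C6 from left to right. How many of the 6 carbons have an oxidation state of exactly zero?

1

Assign +1 per bond to O/N/halogen, −1 per bond to H or an electropositive element, and 0 per bond to carbon. Tallying each carbon:
C1: 1C, 1H, 1F, 1Br → 0 − 1 + 1 + 1 = +1
C2: 2C, 2O → 0 + 2 = +2
C3: 2C, 1H, 1O → 0 − 1 + 1 = 0
C4: 3C, 1H → 0 − 1 = -1
C5: 3C, 1H → 0 − 1 = -1
C6: 1C, 3H → 0 − 3 = -3
1 carbon (C3) meets the condition.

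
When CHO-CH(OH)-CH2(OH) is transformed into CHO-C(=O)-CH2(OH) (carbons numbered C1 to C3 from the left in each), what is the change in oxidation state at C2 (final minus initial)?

+2

Before: C2 has 2 bonds to C, 1 bond to H, 1 bond to O → oxidation state 0.
After: C2 has 2 bonds to C, 2 bonds to O → oxidation state +2.
Δ = +2 − (0) = +2, so this is an oxidation at C2.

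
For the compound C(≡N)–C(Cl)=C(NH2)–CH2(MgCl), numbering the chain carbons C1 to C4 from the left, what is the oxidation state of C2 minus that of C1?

C2: 3C, 1Cl → 0 + 1 = +1
C1: 1C, 3N → 0 + 3 = +3
Difference: +1 − (+3) = -2.

-2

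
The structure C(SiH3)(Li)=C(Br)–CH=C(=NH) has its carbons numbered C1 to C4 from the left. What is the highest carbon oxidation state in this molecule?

Assign +1 per bond to O/N/halogen, −1 per bond to H or an electropositive element, and 0 per bond to carbon. Tallying each carbon:
C1: 2C, 1Li, 1Si → 0 − 1 − 1 = -2
C2: 3C, 1Br → 0 + 1 = +1
C3: 3C, 1H → 0 − 1 = -1
C4: 2C, 2N → 0 + 2 = +2
The highest value is +2.

+2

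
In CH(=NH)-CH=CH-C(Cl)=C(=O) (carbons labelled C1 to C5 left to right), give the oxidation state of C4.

+1

Bonds to more-electronegative neighbours contribute +1 each, bonds to H or metals contribute −1 each, and C–C bonds contribute 0.
C4 has one bond to C (0), a double bond to C (2×0 = 0), one bond to Cl (+1).
Oxidation state = 0 + 0 + 1 = +1.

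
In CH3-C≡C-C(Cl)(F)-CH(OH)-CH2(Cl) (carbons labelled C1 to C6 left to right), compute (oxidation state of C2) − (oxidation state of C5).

0

C2: 4C → 0 = 0
C5: 2C, 1H, 1O → 0 − 1 + 1 = 0
Difference: 0 − (0) = 0.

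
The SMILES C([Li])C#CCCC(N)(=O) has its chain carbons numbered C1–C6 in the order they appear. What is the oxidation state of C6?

Each bond to a more electronegative atom (O, N, halogen) counts +1, each bond to a less electronegative atom (H, metal, B, Si) counts −1, and each C–C bond counts 0.
C6 has one bond to C (0), one bond to N (+1), a double bond to O (2×+1 = +2).
Oxidation state = 0 + 1 + 2 = +3.

+3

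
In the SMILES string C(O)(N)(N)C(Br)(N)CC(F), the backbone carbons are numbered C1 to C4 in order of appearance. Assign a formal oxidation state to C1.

Bonds to more-electronegative neighbours contribute +1 each, bonds to H or metals contribute −1 each, and C–C bonds contribute 0.
C1 has one bond to C (0), one bond to O (+1), one bond to N (+1), one bond to N (+1).
Oxidation state = 0 + 1 + 1 + 1 = +3.

+3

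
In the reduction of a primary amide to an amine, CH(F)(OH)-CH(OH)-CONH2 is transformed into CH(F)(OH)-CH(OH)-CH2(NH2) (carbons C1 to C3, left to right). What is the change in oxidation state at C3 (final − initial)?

Before: C3 has 1 bond to C, 2 bonds to O, 1 bond to N → oxidation state +3.
After: C3 has 1 bond to C, 2 bonds to H, 1 bond to N → oxidation state -1.
Δ = -1 − (+3) = -4, so this is a reduction at C3.

-4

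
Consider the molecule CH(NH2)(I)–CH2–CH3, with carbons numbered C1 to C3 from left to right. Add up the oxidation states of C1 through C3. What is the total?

-4

Assign +1 per bond to O/N/halogen, −1 per bond to H or an electropositive element, and 0 per bond to carbon. Tallying each carbon:
C1: 1C, 1H, 1N, 1I → 0 − 1 + 1 + 1 = +1
C2: 2C, 2H → 0 − 2 = -2
C3: 1C, 3H → 0 − 3 = -3
Sum = +1 − 2 − 3 = -4.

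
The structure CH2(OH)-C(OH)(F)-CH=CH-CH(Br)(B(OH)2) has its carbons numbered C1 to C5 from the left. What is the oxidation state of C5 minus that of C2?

-3

C5: 1C, 1H, 1Br, 1B → 0 − 1 + 1 − 1 = -1
C2: 2C, 1O, 1F → 0 + 1 + 1 = +2
Difference: -1 − (+2) = -3.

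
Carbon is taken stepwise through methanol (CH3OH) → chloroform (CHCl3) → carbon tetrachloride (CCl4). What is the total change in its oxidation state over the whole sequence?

+6

Carbon oxidation states along the series — methanol: -2, chloroform: +2, carbon tetrachloride: +4.
Net change = +4 − (-2) = +6.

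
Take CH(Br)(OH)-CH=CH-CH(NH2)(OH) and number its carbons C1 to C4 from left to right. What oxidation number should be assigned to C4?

+1

C4 has one bond to C (0), one bond to H (-1), one bond to N (+1), one bond to O (+1).
Oxidation state = 0 − 1 + 1 + 1 = +1.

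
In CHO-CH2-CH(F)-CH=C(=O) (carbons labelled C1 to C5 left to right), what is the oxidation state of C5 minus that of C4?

C5: 2C, 2O → 0 + 2 = +2
C4: 3C, 1H → 0 − 1 = -1
Difference: +2 − (-1) = +3.

+3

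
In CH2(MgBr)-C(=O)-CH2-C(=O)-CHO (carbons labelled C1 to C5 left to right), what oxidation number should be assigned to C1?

Bonds to more-electronegative neighbours contribute +1 each, bonds to H or metals contribute −1 each, and C–C bonds contribute 0.
C1 has one bond to C (0), one bond to Mg (-1), one bond to H (-1), one bond to H (-1).
Oxidation state = 0 − 1 − 1 − 1 = -3.

-3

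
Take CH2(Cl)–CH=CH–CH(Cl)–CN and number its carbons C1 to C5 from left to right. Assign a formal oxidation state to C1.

Bonds to more-electronegative neighbours contribute +1 each, bonds to H or metals contribute −1 each, and C–C bonds contribute 0.
C1 has one bond to C (0), one bond to H (-1), one bond to Cl (+1), one bond to H (-1).
Oxidation state = 0 − 1 + 1 − 1 = -1.

-1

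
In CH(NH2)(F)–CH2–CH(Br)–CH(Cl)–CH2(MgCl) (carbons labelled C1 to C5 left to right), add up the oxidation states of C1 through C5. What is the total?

Tallying each carbon's bonds:
C1: 1C, 1H, 1N, 1F → 0 − 1 + 1 + 1 = +1
C2: 2C, 2H → 0 − 2 = -2
C3: 2C, 1H, 1Br → 0 − 1 + 1 = 0
C4: 2C, 1H, 1Cl → 0 − 1 + 1 = 0
C5: 1C, 2H, 1Mg → 0 − 2 − 1 = -3
Sum = +1 − 2 + 0 + 0 − 3 = -4.

-4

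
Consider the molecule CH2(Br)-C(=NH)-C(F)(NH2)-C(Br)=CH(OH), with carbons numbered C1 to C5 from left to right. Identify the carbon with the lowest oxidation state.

C1

Tallying each carbon's bonds:
C1: 1C, 2H, 1Br → 0 − 2 + 1 = -1
C2: 2C, 2N → 0 + 2 = +2
C3: 2C, 1N, 1F → 0 + 1 + 1 = +2
C4: 3C, 1Br → 0 + 1 = +1
C5: 2C, 1H, 1O → 0 − 1 + 1 = 0
The most reduced carbon is C1 at -1.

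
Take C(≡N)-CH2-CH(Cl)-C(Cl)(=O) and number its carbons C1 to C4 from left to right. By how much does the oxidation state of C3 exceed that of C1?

-3

C3: 2C, 1H, 1Cl → 0 − 1 + 1 = 0
C1: 1C, 3N → 0 + 3 = +3
Difference: 0 − (+3) = -3.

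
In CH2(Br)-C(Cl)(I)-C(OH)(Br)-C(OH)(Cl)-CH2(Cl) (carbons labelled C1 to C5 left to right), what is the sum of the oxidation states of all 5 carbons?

Bonds to more-electronegative neighbours contribute +1 each, bonds to H or metals contribute −1 each, and C–C bonds contribute 0. Tallying each carbon:
C1: 1C, 2H, 1Br → 0 − 2 + 1 = -1
C2: 2C, 1Cl, 1I → 0 + 1 + 1 = +2
C3: 2C, 1O, 1Br → 0 + 1 + 1 = +2
C4: 2C, 1O, 1Cl → 0 + 1 + 1 = +2
C5: 1C, 2H, 1Cl → 0 − 2 + 1 = -1
Sum = -1 + 2 + 2 + 2 − 1 = +4.

+4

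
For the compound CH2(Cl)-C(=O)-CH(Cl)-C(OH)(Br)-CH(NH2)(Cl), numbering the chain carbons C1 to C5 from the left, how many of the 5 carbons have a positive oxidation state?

3

Tallying each carbon's bonds:
C1: 1C, 2H, 1Cl → 0 − 2 + 1 = -1
C2: 2C, 2O → 0 + 2 = +2
C3: 2C, 1H, 1Cl → 0 − 1 + 1 = 0
C4: 2C, 1O, 1Br → 0 + 1 + 1 = +2
C5: 1C, 1H, 1N, 1Cl → 0 − 1 + 1 + 1 = +1
3 carbons (C2, C4, C5) meet the condition.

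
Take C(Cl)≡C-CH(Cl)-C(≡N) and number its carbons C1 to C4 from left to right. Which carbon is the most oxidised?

C4

Each bond to a more electronegative atom (O, N, halogen) counts +1, each bond to a less electronegative atom (H, metal, B, Si) counts −1, and each C–C bond counts 0. Tallying each carbon:
C1: 3C, 1Cl → 0 + 1 = +1
C2: 4C → 0 = 0
C3: 2C, 1H, 1Cl → 0 − 1 + 1 = 0
C4: 1C, 3N → 0 + 3 = +3
The most oxidised carbon is C4 at +3.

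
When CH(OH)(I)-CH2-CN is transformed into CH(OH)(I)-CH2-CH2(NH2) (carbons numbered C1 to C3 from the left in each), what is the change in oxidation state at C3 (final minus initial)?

-4

Before: C3 has 1 bond to C, 3 bonds to N → oxidation state +3.
After: C3 has 1 bond to C, 2 bonds to H, 1 bond to N → oxidation state -1.
Δ = -1 − (+3) = -4, so this is a reduction at C3.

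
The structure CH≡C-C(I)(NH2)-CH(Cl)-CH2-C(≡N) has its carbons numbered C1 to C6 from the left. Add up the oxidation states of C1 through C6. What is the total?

+2

Tallying each carbon's bonds:
C1: 3C, 1H → 0 − 1 = -1
C2: 4C → 0 = 0
C3: 2C, 1N, 1I → 0 + 1 + 1 = +2
C4: 2C, 1H, 1Cl → 0 − 1 + 1 = 0
C5: 2C, 2H → 0 − 2 = -2
C6: 1C, 3N → 0 + 3 = +3
Sum = -1 + 0 + 2 + 0 − 2 + 3 = +2.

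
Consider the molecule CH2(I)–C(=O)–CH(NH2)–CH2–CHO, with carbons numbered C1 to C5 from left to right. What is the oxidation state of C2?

Bonds to more-electronegative neighbours contribute +1 each, bonds to H or metals contribute −1 each, and C–C bonds contribute 0.
C2 has one bond to C (0), one bond to C (0), a double bond to O (2×+1 = +2).
Oxidation state = 0 + 0 + 2 = +2.

+2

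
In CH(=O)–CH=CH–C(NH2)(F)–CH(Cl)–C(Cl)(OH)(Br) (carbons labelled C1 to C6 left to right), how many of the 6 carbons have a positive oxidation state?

3

Assign +1 per bond to O/N/halogen, −1 per bond to H or an electropositive element, and 0 per bond to carbon. Tallying each carbon:
C1: 1C, 1H, 2O → 0 − 1 + 2 = +1
C2: 3C, 1H → 0 − 1 = -1
C3: 3C, 1H → 0 − 1 = -1
C4: 2C, 1N, 1F → 0 + 1 + 1 = +2
C5: 2C, 1H, 1Cl → 0 − 1 + 1 = 0
C6: 1C, 1O, 1Cl, 1Br → 0 + 1 + 1 + 1 = +3
3 carbons (C1, C4, C6) meet the condition.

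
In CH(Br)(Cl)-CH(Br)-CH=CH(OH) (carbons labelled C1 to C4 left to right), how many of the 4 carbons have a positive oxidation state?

Tallying each carbon's bonds:
C1: 1C, 1H, 1Cl, 1Br → 0 − 1 + 1 + 1 = +1
C2: 2C, 1H, 1Br → 0 − 1 + 1 = 0
C3: 3C, 1H → 0 − 1 = -1
C4: 2C, 1H, 1O → 0 − 1 + 1 = 0
1 carbon (C1) meets the condition.

1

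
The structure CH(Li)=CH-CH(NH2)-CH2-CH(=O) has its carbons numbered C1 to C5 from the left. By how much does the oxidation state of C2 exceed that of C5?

C2: 3C, 1H → 0 − 1 = -1
C5: 1C, 1H, 2O → 0 − 1 + 2 = +1
Difference: -1 − (+1) = -2.

-2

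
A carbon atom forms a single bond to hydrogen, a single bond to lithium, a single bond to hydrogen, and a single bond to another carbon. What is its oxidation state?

The carbon has one bond to C (0), one bond to H (-1), one bond to H (-1), one bond to Li (-1).
Oxidation state = 0 − 1 − 1 − 1 = -3.

-3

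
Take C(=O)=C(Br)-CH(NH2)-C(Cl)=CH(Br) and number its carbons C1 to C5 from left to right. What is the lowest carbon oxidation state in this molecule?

0

Each bond to a more electronegative atom (O, N, halogen) counts +1, each bond to a less electronegative atom (H, metal, B, Si) counts −1, and each C–C bond counts 0. Tallying each carbon:
C1: 2C, 2O → 0 + 2 = +2
C2: 3C, 1Br → 0 + 1 = +1
C3: 2C, 1H, 1N → 0 − 1 + 1 = 0
C4: 3C, 1Cl → 0 + 1 = +1
C5: 2C, 1H, 1Br → 0 − 1 + 1 = 0
The lowest value is 0.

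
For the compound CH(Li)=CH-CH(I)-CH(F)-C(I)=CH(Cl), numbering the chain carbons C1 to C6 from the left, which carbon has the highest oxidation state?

C5

Assign +1 per bond to O/N/halogen, −1 per bond to H or an electropositive element, and 0 per bond to carbon. Tallying each carbon:
C1: 2C, 1H, 1Li → 0 − 1 − 1 = -2
C2: 3C, 1H → 0 − 1 = -1
C3: 2C, 1H, 1I → 0 − 1 + 1 = 0
C4: 2C, 1H, 1F → 0 − 1 + 1 = 0
C5: 3C, 1I → 0 + 1 = +1
C6: 2C, 1H, 1Cl → 0 − 1 + 1 = 0
The most oxidised carbon is C5 at +1.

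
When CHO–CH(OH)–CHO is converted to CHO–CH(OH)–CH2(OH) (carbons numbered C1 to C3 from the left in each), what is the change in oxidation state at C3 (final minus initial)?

Before: C3 has 1 bond to C, 1 bond to H, 2 bonds to O → oxidation state +1.
After: C3 has 1 bond to C, 2 bonds to H, 1 bond to O → oxidation state -1.
Δ = -1 − (+1) = -2, so this is a reduction at C3.

-2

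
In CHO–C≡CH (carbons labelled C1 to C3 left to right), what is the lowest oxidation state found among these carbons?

-1

Bonds to more-electronegative neighbours contribute +1 each, bonds to H or metals contribute −1 each, and C–C bonds contribute 0. Tallying each carbon:
C1: 1C, 1H, 2O → 0 − 1 + 2 = +1
C2: 4C → 0 = 0
C3: 3C, 1H → 0 − 1 = -1
The lowest value is -1.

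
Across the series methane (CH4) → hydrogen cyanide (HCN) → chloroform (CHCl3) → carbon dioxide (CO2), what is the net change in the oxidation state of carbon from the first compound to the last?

Carbon oxidation states along the series — methane: -4, hydrogen cyanide: +2, chloroform: +2, carbon dioxide: +4.
Net change = +4 − (-4) = +8.

+8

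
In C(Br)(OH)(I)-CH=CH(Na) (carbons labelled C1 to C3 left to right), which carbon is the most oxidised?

C1

Tallying each carbon's bonds:
C1: 1C, 1O, 1Br, 1I → 0 + 1 + 1 + 1 = +3
C2: 3C, 1H → 0 − 1 = -1
C3: 2C, 1H, 1Na → 0 − 1 − 1 = -2
The most oxidised carbon is C1 at +3.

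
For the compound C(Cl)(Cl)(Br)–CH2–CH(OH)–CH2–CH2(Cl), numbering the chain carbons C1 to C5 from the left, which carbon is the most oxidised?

Tallying each carbon's bonds:
C1: 1C, 2Cl, 1Br → 0 + 2 + 1 = +3
C2: 2C, 2H → 0 − 2 = -2
C3: 2C, 1H, 1O → 0 − 1 + 1 = 0
C4: 2C, 2H → 0 − 2 = -2
C5: 1C, 2H, 1Cl → 0 − 2 + 1 = -1
The most oxidised carbon is C1 at +3.

C1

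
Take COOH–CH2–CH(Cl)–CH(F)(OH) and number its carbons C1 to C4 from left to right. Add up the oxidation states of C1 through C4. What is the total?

+2

Tallying each carbon's bonds:
C1: 1C, 3O → 0 + 3 = +3
C2: 2C, 2H → 0 − 2 = -2
C3: 2C, 1H, 1Cl → 0 − 1 + 1 = 0
C4: 1C, 1H, 1O, 1F → 0 − 1 + 1 + 1 = +1
Sum = +3 − 2 + 0 + 1 = +2.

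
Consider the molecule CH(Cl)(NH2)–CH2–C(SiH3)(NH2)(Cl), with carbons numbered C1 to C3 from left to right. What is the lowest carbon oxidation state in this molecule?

Tallying each carbon's bonds:
C1: 1C, 1H, 1N, 1Cl → 0 − 1 + 1 + 1 = +1
C2: 2C, 2H → 0 − 2 = -2
C3: 1C, 1N, 1Cl, 1Si → 0 + 1 + 1 − 1 = +1
The lowest value is -2.

-2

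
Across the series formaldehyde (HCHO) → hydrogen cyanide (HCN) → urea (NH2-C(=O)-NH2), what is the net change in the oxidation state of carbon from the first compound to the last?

Carbon oxidation states along the series — formaldehyde: 0, hydrogen cyanide: +2, urea: +4.
Net change = +4 − (0) = +4.

+4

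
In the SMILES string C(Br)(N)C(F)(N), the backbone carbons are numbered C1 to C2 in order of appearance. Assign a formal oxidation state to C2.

+1

Bonds to more-electronegative neighbours contribute +1 each, bonds to H or metals contribute −1 each, and C–C bonds contribute 0.
C2 has one bond to C (0), one bond to F (+1), one bond to N (+1), one bond to H (-1).
Oxidation state = 0 + 1 + 1 − 1 = +1.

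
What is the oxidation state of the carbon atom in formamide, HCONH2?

The carbon has one bond to H (-1), a double bond to O (2×+1 = +2), one bond to N (+1).
Oxidation state = -1 + 2 + 1 = +2.

+2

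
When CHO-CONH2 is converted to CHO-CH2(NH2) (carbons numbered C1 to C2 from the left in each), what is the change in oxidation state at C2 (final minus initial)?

Before: C2 has 1 bond to C, 2 bonds to O, 1 bond to N → oxidation state +3.
After: C2 has 1 bond to C, 2 bonds to H, 1 bond to N → oxidation state -1.
Δ = -1 − (+3) = -4, so this is a reduction at C2.

-4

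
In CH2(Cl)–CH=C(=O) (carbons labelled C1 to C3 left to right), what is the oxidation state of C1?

Each bond to a more electronegative atom (O, N, halogen) counts +1, each bond to a less electronegative atom (H, metal, B, Si) counts −1, and each C–C bond counts 0.
C1 has one bond to C (0), one bond to Cl (+1), one bond to H (-1), one bond to H (-1).
Oxidation state = 0 + 1 − 1 − 1 = -1.

-1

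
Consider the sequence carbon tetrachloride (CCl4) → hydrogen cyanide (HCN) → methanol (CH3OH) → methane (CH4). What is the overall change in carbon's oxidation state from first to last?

Carbon oxidation states along the series — carbon tetrachloride: +4, hydrogen cyanide: +2, methanol: -2, methane: -4.
Net change = -4 − (+4) = -8.

-8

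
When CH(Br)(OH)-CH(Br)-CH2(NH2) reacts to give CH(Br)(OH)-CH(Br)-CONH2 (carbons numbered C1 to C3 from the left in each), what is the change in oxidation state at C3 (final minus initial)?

Before: C3 has 1 bond to C, 2 bonds to H, 1 bond to N → oxidation state -1.
After: C3 has 1 bond to C, 2 bonds to O, 1 bond to N → oxidation state +3.
Δ = +3 − (-1) = +4, so this is an oxidation at C3.

+4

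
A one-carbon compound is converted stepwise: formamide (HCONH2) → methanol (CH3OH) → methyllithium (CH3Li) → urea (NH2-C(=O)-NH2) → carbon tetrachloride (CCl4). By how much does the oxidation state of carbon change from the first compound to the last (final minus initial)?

+2

Carbon oxidation states along the series — formamide: +2, methanol: -2, methyllithium: -4, urea: +4, carbon tetrachloride: +4.
Net change = +4 − (+2) = +2.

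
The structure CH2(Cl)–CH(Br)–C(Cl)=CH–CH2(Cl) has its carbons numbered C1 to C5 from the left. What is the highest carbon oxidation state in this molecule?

Count +1 for every bond to an atom more electronegative than carbon and −1 for every bond to one less electronegative; C–C bonds are 0. Tallying each carbon:
C1: 1C, 2H, 1Cl → 0 − 2 + 1 = -1
C2: 2C, 1H, 1Br → 0 − 1 + 1 = 0
C3: 3C, 1Cl → 0 + 1 = +1
C4: 3C, 1H → 0 − 1 = -1
C5: 1C, 2H, 1Cl → 0 − 2 + 1 = -1
The highest value is +1.

+1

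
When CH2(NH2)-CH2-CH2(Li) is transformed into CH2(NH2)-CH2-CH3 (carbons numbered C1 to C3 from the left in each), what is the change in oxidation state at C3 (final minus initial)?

0

Before: C3 has 1 bond to C, 2 bonds to H, 1 bond to Li → oxidation state -3.
After: C3 has 1 bond to C, 3 bonds to H → oxidation state -3.
Δ = -3 − (-3) = 0, so no net redox change at C3.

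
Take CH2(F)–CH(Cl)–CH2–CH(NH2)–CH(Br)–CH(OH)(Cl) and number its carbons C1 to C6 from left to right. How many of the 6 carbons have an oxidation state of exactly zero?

3

Count +1 for every bond to an atom more electronegative than carbon and −1 for every bond to one less electronegative; C–C bonds are 0. Tallying each carbon:
C1: 1C, 2H, 1F → 0 − 2 + 1 = -1
C2: 2C, 1H, 1Cl → 0 − 1 + 1 = 0
C3: 2C, 2H → 0 − 2 = -2
C4: 2C, 1H, 1N → 0 − 1 + 1 = 0
C5: 2C, 1H, 1Br → 0 − 1 + 1 = 0
C6: 1C, 1H, 1O, 1Cl → 0 − 1 + 1 + 1 = +1
3 carbons (C2, C4, C5) meet the condition.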